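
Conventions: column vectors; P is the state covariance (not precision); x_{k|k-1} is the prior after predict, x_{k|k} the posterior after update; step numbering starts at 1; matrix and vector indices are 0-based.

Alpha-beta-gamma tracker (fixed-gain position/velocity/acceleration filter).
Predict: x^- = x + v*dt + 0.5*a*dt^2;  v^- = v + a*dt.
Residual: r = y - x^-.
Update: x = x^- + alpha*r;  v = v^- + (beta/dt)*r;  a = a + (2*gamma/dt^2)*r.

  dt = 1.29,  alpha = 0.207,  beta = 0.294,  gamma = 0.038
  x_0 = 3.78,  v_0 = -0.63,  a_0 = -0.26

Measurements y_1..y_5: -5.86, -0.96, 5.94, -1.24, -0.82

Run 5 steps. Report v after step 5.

v_post = 1.3902

step 1: x_pred=2.7510  r=-8.6110  x^+=0.9685  v^+=-2.9279  a^+=-0.6533
step 2: x_pred=-3.3520  r=2.3920  x^+=-2.8569  v^+=-3.2254  a^+=-0.5440
step 3: x_pred=-7.4704  r=13.4104  x^+=-4.6944  v^+=-0.8709  a^+=0.0684
step 4: x_pred=-5.7610  r=4.5210  x^+=-4.8251  v^+=0.2477  a^+=0.2749
step 5: x_pred=-4.2768  r=3.4568  x^+=-3.5613  v^+=1.3902  a^+=0.4328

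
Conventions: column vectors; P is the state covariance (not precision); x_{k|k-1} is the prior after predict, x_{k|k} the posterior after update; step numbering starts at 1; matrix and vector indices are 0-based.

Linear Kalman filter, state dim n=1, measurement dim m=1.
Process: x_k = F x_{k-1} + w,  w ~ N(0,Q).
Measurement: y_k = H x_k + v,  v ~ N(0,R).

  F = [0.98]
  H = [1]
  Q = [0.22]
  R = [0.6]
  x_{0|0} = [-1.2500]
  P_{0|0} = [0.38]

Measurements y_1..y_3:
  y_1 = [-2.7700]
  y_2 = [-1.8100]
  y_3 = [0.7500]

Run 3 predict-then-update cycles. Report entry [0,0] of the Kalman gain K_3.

step 1: x^-=[-1.2250]  P^-=[0.5850]  S=[1.1850]  K=[0.4937]  nu=[-1.5450]  x^+=[-1.9877]  P^+=[0.2962]
step 2: x^-=[-1.9479]  P^-=[0.5045]  S=[1.1045]  K=[0.4567]  nu=[0.1379]  x^+=[-1.8849]  P^+=[0.2740]
step 3: x^-=[-1.8472]  P^-=[0.4832]  S=[1.0832]  K=[0.4461]  nu=[2.5972]  x^+=[-0.6887]  P^+=[0.2677]

K[0,0] = 0.4461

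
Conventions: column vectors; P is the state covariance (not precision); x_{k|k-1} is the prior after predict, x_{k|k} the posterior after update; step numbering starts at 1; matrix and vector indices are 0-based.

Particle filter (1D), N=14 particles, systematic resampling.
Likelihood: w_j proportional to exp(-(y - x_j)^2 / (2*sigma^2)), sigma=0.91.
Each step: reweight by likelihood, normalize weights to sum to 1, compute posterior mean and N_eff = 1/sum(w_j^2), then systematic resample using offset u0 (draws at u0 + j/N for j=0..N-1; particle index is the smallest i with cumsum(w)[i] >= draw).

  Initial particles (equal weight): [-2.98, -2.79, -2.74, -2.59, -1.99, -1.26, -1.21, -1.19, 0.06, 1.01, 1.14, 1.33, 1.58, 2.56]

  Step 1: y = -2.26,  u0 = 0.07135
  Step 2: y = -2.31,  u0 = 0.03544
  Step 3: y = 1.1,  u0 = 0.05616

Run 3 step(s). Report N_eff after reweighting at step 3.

N_eff = 2.7175

step 1: w=[0.1231, 0.1420, 0.1464, 0.1576, 0.1610, 0.0920, 0.0865, 0.0843, 0.0065, 0.0003, 0.0002, 0.0001, 0.0000, 0.0000]  mean=-2.2128  Neff=7.6555  idx=[0, 1, 1, 2, 2, 3, 3, 4, 4, 4, 5, 6, 7, 11]
step 2: w=[0.0727, 0.0830, 0.0830, 0.0853, 0.0853, 0.0910, 0.0910, 0.0897, 0.0897, 0.0897, 0.0490, 0.0459, 0.0447, 0.0000]  mean=-2.3244  Neff=12.3751  idx=[0, 1, 2, 3, 3, 4, 5, 6, 7, 7, 8, 9, 10, 12]
step 3: w=[0.0005, 0.0012, 0.0012, 0.0015, 0.0015, 0.0015, 0.0030, 0.0030, 0.0346, 0.0346, 0.0346, 0.0346, 0.3826, 0.4656]  mean=-1.3475  Neff=2.7175  idx=[9, 11, 12, 12, 12, 12, 12, 13, 13, 13, 13, 13, 13, 13]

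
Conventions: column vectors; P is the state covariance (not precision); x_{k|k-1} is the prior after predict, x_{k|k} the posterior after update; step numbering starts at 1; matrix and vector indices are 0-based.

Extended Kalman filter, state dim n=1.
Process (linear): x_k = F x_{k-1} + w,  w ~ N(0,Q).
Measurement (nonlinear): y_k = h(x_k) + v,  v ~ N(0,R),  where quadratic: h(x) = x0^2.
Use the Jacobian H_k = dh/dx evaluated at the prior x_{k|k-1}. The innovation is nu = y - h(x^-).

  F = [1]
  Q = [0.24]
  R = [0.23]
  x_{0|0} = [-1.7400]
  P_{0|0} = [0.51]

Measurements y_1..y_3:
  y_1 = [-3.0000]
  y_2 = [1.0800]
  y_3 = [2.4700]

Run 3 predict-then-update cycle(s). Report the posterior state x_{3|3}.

x_post = [-1.6140]

step 1: x^-=[-1.7400]  P^-=[0.7500]  H_jac=[-3.4800]  S=[9.3128]  K=[-0.2803]  nu=[-6.0276]  x^+=[-0.0507]  P^+=[0.0185]
step 2: x^-=[-0.0507]  P^-=[0.2585]  H_jac=[-0.1014]  S=[0.2327]  K=[-0.1127]  nu=[1.0774]  x^+=[-0.1721]  P^+=[0.2556]
step 3: x^-=[-0.1721]  P^-=[0.4956]  H_jac=[-0.3442]  S=[0.2887]  K=[-0.5909]  nu=[2.4404]  x^+=[-1.6140]  P^+=[0.3948]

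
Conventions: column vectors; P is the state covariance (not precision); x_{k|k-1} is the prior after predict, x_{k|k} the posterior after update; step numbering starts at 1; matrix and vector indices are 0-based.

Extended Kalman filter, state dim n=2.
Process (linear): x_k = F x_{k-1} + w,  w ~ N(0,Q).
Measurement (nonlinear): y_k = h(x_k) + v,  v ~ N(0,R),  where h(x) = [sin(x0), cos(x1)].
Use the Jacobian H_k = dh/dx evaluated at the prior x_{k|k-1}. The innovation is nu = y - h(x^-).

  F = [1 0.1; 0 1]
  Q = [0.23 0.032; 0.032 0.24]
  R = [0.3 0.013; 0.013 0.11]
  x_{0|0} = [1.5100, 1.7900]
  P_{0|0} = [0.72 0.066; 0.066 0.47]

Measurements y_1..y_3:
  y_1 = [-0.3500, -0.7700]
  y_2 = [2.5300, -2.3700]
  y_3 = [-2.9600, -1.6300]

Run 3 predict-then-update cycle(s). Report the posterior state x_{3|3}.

step 1: x^-=[1.6890, 1.7900]  P^-=[0.9679 0.1450; 0.1450 0.7100]  H_jac=[-0.1179 0.0000; 0.0000 -0.9761]  S=[0.3135 0.0297; 0.0297 0.7864]  K=[-0.3483 -0.1668; 0.0290 -0.8823]  nu=[-1.3430, -0.5525]  x^+=[2.2490, 2.2385]  P^+=[0.9045 0.0234; 0.0234 0.0990]
step 2: x^-=[2.4729, 2.2385]  P^-=[1.1402 0.0653; 0.0653 0.3390]  H_jac=[-0.7846 0.0000; 0.0000 -0.7852]  S=[1.0019 0.0533; 0.0533 0.3190]  K=[-0.8923 -0.0119; -0.0069 -0.8333]  nu=[1.9100, -1.7508]  x^+=[0.7894, 3.6843]  P^+=[0.3414 0.0164; 0.0164 0.1168]
step 3: x^-=[1.1578, 3.6843]  P^-=[0.5758 0.0601; 0.0601 0.3568]  H_jac=[0.4013 0.0000; 0.0000 0.5165]  S=[0.3927 0.0255; 0.0255 0.2052]  K=[0.5833 0.0790; 0.0032 0.8978]  nu=[-3.8759, -0.7737]  x^+=[-1.1640, 2.9772]  P^+=[0.4386 0.0315; 0.0315 0.1913]

x_post = [-1.1640, 2.9772]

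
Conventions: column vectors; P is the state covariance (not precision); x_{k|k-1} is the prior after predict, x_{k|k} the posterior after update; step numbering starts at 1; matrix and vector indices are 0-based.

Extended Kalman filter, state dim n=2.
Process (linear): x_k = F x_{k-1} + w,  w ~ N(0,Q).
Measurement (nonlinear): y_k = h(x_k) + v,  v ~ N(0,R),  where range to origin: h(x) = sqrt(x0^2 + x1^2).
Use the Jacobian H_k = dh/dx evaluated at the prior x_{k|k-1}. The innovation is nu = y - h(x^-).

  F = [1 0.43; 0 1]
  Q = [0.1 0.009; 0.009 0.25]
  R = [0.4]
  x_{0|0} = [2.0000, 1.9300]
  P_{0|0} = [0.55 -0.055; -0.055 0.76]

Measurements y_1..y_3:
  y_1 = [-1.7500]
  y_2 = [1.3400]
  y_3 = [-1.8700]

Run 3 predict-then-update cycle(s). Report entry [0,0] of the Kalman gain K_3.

K[0,0] = -0.3725

step 1: x^-=[2.8299, 1.9300]  P^-=[0.7432 0.2808; 0.2808 1.0100]  H_jac=[0.8262 0.5634]  S=[1.4893]  K=[0.5185; 0.5379]  nu=[-5.1754]  x^+=[0.1464, -0.8537]  P^+=[0.3428 -0.1346; -0.1346 0.5791]
step 2: x^-=[-0.2206, -0.8537]  P^-=[0.4342 0.1235; 0.1235 0.8291]  H_jac=[-0.2503 -0.9682]  S=[1.2642]  K=[-0.1805; -0.6594]  nu=[0.4583]  x^+=[-0.3034, -1.1559]  P^+=[0.3930 -0.0270; -0.0270 0.2794]
step 3: x^-=[-0.8004, -1.1559]  P^-=[0.5214 0.1021; 0.1021 0.5294]  H_jac=[-0.5693 -0.8221]  S=[1.0224]  K=[-0.3725; -0.4826]  nu=[-3.2759]  x^+=[0.4198, 0.4250]  P^+=[0.3796 -0.0816; -0.0816 0.2913]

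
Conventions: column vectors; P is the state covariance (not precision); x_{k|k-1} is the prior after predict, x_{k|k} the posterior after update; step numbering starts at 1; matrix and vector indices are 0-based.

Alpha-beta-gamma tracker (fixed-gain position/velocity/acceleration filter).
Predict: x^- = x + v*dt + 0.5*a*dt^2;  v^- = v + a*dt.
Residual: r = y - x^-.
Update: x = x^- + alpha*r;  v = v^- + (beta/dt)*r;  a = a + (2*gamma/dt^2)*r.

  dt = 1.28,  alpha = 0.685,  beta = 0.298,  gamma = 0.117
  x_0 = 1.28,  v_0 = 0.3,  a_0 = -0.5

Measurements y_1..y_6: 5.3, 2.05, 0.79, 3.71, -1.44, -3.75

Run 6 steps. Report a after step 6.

step 1: x_pred=1.2544  r=4.0456  x^+=4.0256  v^+=0.6019  a^+=0.0778
step 2: x_pred=4.8598  r=-2.8098  x^+=2.9351  v^+=0.0473  a^+=-0.3235
step 3: x_pred=2.7306  r=-1.9406  x^+=1.4013  v^+=-0.8186  a^+=-0.6007
step 4: x_pred=-0.1385  r=3.8485  x^+=2.4977  v^+=-0.6914  a^+=-0.0510
step 5: x_pred=1.5709  r=-3.0109  x^+=-0.4916  v^+=-1.4577  a^+=-0.4810
step 6: x_pred=-2.7515  r=-0.9985  x^+=-3.4355  v^+=-2.3059  a^+=-0.6236

a_post = -0.6236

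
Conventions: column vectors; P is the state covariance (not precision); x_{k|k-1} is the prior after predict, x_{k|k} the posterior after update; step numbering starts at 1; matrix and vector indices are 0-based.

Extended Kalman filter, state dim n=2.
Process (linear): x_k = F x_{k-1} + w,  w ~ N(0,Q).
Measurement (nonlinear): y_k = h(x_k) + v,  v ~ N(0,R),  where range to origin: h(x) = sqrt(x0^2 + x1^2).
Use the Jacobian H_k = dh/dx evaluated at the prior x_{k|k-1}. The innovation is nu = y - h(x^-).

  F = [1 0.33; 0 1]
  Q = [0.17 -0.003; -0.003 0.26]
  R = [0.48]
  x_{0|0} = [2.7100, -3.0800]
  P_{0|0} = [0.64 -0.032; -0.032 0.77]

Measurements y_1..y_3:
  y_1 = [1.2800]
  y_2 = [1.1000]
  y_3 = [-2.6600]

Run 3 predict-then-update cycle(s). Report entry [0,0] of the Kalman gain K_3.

K[0,0] = -0.2873

step 1: x^-=[1.6936, -3.0800]  P^-=[0.8727 0.2191; 0.2191 1.0300]  H_jac=[0.4818 -0.8763]  S=[1.2885]  K=[0.1774; -0.6185]  nu=[-2.2349]  x^+=[1.2972, -1.6976]  P^+=[0.8322 0.3605; 0.3605 0.5370]
step 2: x^-=[0.7370, -1.6976]  P^-=[1.2986 0.5347; 0.5347 0.7970]  H_jac=[0.3982 -0.9173]  S=[0.9659]  K=[0.0276; -0.5364]  nu=[-0.7507]  x^+=[0.7163, -1.2949]  P^+=[1.2978 0.5490; 0.5490 0.5191]
step 3: x^-=[0.2889, -1.2949]  P^-=[1.8867 0.7173; 0.7173 0.7791]  H_jac=[0.2178 -0.9760]  S=[1.0067]  K=[-0.2873; -0.6001]  nu=[-3.9867]  x^+=[1.4342, 1.0977]  P^+=[1.8036 0.5437; 0.5437 0.4165]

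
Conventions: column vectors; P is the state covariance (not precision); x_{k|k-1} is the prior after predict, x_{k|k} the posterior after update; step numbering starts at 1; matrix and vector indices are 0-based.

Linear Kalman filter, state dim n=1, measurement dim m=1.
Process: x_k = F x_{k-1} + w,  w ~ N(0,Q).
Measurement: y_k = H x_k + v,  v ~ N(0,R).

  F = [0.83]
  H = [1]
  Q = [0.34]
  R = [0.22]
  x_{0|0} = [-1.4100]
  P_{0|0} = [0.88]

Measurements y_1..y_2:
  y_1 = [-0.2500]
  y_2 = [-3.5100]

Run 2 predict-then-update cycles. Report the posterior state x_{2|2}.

x_post = [-2.4926]

step 1: x^-=[-1.1703]  P^-=[0.9462]  S=[1.1662]  K=[0.8114]  nu=[0.9203]  x^+=[-0.4236]  P^+=[0.1785]
step 2: x^-=[-0.3516]  P^-=[0.4630]  S=[0.6830]  K=[0.6779]  nu=[-3.1584]  x^+=[-2.4926]  P^+=[0.1491]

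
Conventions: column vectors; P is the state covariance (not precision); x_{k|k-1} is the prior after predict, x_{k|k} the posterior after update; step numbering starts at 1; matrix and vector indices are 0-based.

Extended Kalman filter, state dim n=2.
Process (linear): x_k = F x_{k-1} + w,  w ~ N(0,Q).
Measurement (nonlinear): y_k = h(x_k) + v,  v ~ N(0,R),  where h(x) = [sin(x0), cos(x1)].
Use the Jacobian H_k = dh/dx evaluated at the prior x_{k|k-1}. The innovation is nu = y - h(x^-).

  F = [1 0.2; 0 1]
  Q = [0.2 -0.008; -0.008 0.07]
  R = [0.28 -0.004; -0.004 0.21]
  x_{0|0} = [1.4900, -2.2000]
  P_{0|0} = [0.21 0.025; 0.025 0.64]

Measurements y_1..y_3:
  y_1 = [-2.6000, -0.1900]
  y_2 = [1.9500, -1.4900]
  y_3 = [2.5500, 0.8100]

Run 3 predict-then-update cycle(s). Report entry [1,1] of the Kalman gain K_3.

step 1: x^-=[1.0500, -2.2000]  P^-=[0.4456 0.1450; 0.1450 0.7100]  H_jac=[0.4976 0.0000; 0.0000 0.8085]  S=[0.3903 0.0543; 0.0543 0.6741]  K=[0.5500 0.1296; 0.0671 0.8461]  nu=[-3.4674, 0.3985]  x^+=[-0.8055, -2.0953]  P^+=[0.3085 0.0309; 0.0309 0.2194]
step 2: x^-=[-1.2245, -2.0953]  P^-=[0.5296 0.0668; 0.0668 0.2894]  H_jac=[0.3394 0.0000; 0.0000 0.8656]  S=[0.3410 0.0156; 0.0156 0.4268]  K=[0.5218 0.1164; 0.0397 0.5855]  nu=[2.8906, -0.9892]  x^+=[0.1686, -2.5598]  P^+=[0.4291 0.0258; 0.0258 0.1419]
step 3: x^-=[-0.3434, -2.5598]  P^-=[0.6451 0.0462; 0.0462 0.2119]  H_jac=[0.9416 0.0000; 0.0000 0.5495]  S=[0.8520 0.0199; 0.0199 0.2740]  K=[0.7120 0.0409; 0.0412 0.4219]  nu=[2.8867, 1.6455]  x^+=[1.7793, -1.7466]  P^+=[0.2115 0.0105; 0.0105 0.1609]

K[1,1] = 0.4219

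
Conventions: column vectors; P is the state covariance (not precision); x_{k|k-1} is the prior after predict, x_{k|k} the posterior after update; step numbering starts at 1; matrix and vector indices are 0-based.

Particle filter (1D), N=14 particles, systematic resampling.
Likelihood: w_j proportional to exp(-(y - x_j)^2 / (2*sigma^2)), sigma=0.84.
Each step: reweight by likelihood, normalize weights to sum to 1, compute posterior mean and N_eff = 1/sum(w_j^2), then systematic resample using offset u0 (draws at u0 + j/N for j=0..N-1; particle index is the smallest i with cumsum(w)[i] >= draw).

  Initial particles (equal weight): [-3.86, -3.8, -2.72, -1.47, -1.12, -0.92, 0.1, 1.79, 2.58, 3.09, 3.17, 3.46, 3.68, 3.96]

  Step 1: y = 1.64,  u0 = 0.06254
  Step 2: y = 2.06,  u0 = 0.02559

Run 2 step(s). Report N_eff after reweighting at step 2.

N_eff = 11.5255

step 1: w=[0.0000, 0.0000, 0.0000, 0.0005, 0.0020, 0.0042, 0.0808, 0.4268, 0.2318, 0.0977, 0.0825, 0.0415, 0.0227, 0.0096]  mean=2.1921  Neff=3.8298  idx=[6, 7, 7, 7, 7, 7, 7, 8, 8, 8, 9, 10, 10, 13]
step 2: w=[0.0068, 0.0987, 0.0987, 0.0987, 0.0987, 0.0987, 0.0987, 0.0858, 0.0858, 0.0858, 0.0490, 0.0434, 0.0434, 0.0080]  mean=2.1827  Neff=11.5255  idx=[1, 1, 2, 3, 4, 4, 5, 6, 6, 7, 8, 9, 10, 12]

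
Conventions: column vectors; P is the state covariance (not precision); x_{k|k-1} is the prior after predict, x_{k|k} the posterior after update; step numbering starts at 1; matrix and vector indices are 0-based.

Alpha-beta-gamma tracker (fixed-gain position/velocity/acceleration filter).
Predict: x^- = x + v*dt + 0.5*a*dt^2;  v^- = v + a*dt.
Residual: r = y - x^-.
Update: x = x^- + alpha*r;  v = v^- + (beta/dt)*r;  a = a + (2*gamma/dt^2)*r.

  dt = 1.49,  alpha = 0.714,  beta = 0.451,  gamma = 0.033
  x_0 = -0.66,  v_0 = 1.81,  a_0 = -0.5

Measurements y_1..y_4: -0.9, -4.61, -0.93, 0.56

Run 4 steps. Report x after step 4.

x_post = -0.9624

step 1: x_pred=1.4819  r=-2.3819  x^+=-0.2188  v^+=0.3440  a^+=-0.5708
step 2: x_pred=-0.3398  r=-4.2702  x^+=-3.3887  v^+=-1.7990  a^+=-0.6978
step 3: x_pred=-6.8438  r=5.9138  x^+=-2.6213  v^+=-1.0486  a^+=-0.5219
step 4: x_pred=-4.7632  r=5.3232  x^+=-0.9624  v^+=-0.2151  a^+=-0.3637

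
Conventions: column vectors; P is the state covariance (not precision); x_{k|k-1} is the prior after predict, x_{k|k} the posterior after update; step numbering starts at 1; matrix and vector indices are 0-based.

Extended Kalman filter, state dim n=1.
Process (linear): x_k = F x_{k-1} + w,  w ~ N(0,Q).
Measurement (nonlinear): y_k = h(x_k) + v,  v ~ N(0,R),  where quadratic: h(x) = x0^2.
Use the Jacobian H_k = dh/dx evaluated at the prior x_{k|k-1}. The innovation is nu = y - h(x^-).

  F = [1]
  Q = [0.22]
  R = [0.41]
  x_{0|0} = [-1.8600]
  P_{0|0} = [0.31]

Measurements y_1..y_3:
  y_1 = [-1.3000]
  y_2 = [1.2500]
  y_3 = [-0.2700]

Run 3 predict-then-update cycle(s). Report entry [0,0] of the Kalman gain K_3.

step 1: x^-=[-1.8600]  P^-=[0.5300]  H_jac=[-3.7200]  S=[7.7444]  K=[-0.2546]  nu=[-4.7596]  x^+=[-0.6483]  P^+=[0.0281]
step 2: x^-=[-0.6483]  P^-=[0.2481]  H_jac=[-1.2965]  S=[0.8270]  K=[-0.3889]  nu=[0.8297]  x^+=[-0.9710]  P^+=[0.1230]
step 3: x^-=[-0.9710]  P^-=[0.3430]  H_jac=[-1.9419]  S=[1.7034]  K=[-0.3910]  nu=[-1.2128]  x^+=[-0.4968]  P^+=[0.0826]

K[0,0] = -0.3910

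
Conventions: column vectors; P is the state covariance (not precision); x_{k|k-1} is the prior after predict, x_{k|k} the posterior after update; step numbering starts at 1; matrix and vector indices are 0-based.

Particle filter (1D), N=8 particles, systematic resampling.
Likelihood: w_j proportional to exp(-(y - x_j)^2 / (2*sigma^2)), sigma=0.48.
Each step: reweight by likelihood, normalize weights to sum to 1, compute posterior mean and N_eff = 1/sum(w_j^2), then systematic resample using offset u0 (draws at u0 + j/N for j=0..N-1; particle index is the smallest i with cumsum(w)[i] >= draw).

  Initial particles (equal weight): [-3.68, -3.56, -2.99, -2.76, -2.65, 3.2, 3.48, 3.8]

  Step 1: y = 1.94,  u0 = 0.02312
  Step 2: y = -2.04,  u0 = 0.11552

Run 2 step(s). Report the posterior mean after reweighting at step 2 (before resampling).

post_mean = 3.2001

step 1: w=[0.0000, 0.0000, 0.0000, 0.0000, 0.0000, 0.8336, 0.1521, 0.0143]  mean=3.2512  Neff=1.3924  idx=[5, 5, 5, 5, 5, 5, 5, 6]
step 2: w=[0.1428, 0.1428, 0.1428, 0.1428, 0.1428, 0.1428, 0.1428, 0.0002]  mean=3.2001  Neff=7.0029  idx=[0, 1, 2, 3, 4, 5, 6, 6]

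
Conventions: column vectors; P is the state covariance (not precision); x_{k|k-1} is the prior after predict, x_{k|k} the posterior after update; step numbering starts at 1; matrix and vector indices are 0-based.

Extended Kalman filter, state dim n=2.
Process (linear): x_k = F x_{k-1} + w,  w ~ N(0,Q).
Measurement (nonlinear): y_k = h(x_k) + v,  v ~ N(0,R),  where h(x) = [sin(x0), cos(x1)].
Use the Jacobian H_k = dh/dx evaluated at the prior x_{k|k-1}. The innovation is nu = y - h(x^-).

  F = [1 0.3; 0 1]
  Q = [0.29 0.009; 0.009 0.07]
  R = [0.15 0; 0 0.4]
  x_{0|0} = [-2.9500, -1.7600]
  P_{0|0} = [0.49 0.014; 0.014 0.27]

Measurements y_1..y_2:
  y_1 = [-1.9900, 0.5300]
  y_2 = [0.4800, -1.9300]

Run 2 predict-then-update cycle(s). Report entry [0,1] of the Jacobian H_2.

step 1: x^-=[-3.4780, -1.7600]  P^-=[0.8127 0.1040; 0.1040 0.3400]  H_jac=[-0.9439 0.0000; 0.0000 0.9822]  S=[0.8741 -0.0964; -0.0964 0.7280]  K=[-0.8749 0.0244; -0.0626 0.4504]  nu=[-2.3201, 0.7181]  x^+=[-1.4306, -1.2913]  P^+=[0.1390 0.0100; 0.0100 0.1834]
step 2: x^-=[-1.8180, -1.2913]  P^-=[0.4515 0.0740; 0.0740 0.2534]  H_jac=[-0.2447 0.0000; 0.0000 0.9612]  S=[0.1770 -0.0174; -0.0174 0.6342]  K=[-0.6147 0.0953; -0.0647 0.3824]  nu=[1.4496, -2.2059]  x^+=[-2.9192, -2.2285]  P^+=[0.3768 0.0396; 0.0396 0.1591]

H_jac[0,1] = 0.0000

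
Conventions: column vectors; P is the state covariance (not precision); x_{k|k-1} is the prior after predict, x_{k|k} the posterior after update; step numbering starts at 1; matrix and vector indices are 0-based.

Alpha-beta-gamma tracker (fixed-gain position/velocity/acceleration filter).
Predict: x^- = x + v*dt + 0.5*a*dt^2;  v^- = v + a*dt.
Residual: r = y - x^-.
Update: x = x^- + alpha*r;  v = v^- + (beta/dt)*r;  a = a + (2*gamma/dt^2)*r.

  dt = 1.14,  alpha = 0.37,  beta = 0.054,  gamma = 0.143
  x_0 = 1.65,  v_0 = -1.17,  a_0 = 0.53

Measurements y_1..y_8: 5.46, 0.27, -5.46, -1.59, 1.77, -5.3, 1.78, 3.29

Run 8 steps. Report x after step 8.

step 1: x_pred=0.6606  r=4.7994  x^+=2.4364  v^+=-0.3385  a^+=1.5862
step 2: x_pred=3.0812  r=-2.8112  x^+=2.0411  v^+=1.3366  a^+=0.9675
step 3: x_pred=4.1935  r=-9.6535  x^+=0.6217  v^+=1.9824  a^+=-1.1569
step 4: x_pred=2.1299  r=-3.7199  x^+=0.7535  v^+=0.4873  a^+=-1.9755
step 5: x_pred=0.0253  r=1.7447  x^+=0.6708  v^+=-1.6822  a^+=-1.5916
step 6: x_pred=-2.2810  r=-3.0190  x^+=-3.3981  v^+=-3.6396  a^+=-2.2559
step 7: x_pred=-9.0131  r=10.7931  x^+=-5.0196  v^+=-5.7001  a^+=0.1193
step 8: x_pred=-11.4403  r=14.7303  x^+=-5.9901  v^+=-4.8664  a^+=3.3609

x_post = -5.9901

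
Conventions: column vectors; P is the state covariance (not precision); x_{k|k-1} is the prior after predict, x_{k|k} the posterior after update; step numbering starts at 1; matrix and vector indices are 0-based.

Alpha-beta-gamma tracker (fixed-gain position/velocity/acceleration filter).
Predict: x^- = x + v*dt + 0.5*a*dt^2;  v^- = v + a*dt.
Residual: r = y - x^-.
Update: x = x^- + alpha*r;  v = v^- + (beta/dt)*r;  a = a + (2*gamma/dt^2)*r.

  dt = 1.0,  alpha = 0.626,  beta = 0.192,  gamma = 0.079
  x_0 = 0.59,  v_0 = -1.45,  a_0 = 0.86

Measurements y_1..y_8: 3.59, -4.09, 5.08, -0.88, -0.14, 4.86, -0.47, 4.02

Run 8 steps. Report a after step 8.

a_post = -0.6036

step 1: x_pred=-0.4300  r=4.0200  x^+=2.0865  v^+=0.1818  a^+=1.4952
step 2: x_pred=3.0159  r=-7.1059  x^+=-1.4324  v^+=0.3127  a^+=0.3724
step 3: x_pred=-0.9335  r=6.0135  x^+=2.8309  v^+=1.8397  a^+=1.3226
step 4: x_pred=5.3319  r=-6.2119  x^+=1.4433  v^+=1.9695  a^+=0.3411
step 5: x_pred=3.5833  r=-3.7233  x^+=1.2525  v^+=1.5957  a^+=-0.2472
step 6: x_pred=2.7247  r=2.1353  x^+=4.0614  v^+=1.7585  a^+=0.0902
step 7: x_pred=5.8650  r=-6.3350  x^+=1.8993  v^+=0.6324  a^+=-0.9108
step 8: x_pred=2.0763  r=1.9437  x^+=3.2930  v^+=0.0948  a^+=-0.6036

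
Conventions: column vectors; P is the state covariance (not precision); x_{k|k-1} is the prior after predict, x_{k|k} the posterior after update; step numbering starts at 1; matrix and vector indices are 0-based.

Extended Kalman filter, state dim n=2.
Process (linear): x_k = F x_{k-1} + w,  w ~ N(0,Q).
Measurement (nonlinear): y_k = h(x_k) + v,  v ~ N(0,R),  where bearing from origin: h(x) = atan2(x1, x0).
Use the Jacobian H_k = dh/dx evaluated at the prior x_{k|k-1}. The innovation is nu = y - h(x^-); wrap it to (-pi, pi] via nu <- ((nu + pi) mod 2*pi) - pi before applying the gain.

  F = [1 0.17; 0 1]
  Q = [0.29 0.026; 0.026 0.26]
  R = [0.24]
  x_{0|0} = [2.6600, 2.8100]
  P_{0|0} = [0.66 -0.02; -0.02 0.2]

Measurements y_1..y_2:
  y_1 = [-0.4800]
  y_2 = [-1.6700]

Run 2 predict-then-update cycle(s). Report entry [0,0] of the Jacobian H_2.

step 1: x^-=[3.1377, 2.8100]  P^-=[0.9490 0.0400; 0.0400 0.4600]  H_jac=[-0.1584 0.1769]  S=[0.2760]  K=[-0.5190; 0.2719]  nu=[-1.2104]  x^+=[3.7659, 2.4810]  P^+=[0.8746 0.0789; 0.0789 0.4396]
step 2: x^-=[4.1877, 2.4810]  P^-=[1.2042 0.1797; 0.1797 0.6996]  H_jac=[-0.1047 0.1768]  S=[0.2684]  K=[-0.3515; 0.3906]  nu=[-2.2048]  x^+=[4.9626, 1.6197]  P^+=[1.1710 0.2165; 0.2165 0.6587]

H_jac[0,0] = -0.1047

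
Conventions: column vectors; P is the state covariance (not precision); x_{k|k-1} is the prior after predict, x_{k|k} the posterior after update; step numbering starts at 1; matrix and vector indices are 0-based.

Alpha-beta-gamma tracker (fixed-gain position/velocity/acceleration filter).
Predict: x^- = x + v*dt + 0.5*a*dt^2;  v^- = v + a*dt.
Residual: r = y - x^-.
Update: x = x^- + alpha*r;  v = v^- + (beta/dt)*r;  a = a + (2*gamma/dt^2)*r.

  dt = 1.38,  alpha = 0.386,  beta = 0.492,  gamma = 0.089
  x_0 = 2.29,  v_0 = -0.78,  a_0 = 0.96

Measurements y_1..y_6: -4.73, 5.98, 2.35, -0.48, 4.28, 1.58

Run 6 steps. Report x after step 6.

step 1: x_pred=2.1277  r=-6.8577  x^+=-0.5194  v^+=-1.9001  a^+=0.3190
step 2: x_pred=-2.8378  r=8.8178  x^+=0.5659  v^+=1.6839  a^+=1.1432
step 3: x_pred=3.9782  r=-1.6282  x^+=3.3497  v^+=2.6810  a^+=0.9910
step 4: x_pred=7.9931  r=-8.4731  x^+=4.7225  v^+=1.0278  a^+=0.1991
step 5: x_pred=6.3303  r=-2.0503  x^+=5.5389  v^+=0.5715  a^+=0.0074
step 6: x_pred=6.3346  r=-4.7546  x^+=4.4993  v^+=-1.1134  a^+=-0.4370

x_post = 4.4993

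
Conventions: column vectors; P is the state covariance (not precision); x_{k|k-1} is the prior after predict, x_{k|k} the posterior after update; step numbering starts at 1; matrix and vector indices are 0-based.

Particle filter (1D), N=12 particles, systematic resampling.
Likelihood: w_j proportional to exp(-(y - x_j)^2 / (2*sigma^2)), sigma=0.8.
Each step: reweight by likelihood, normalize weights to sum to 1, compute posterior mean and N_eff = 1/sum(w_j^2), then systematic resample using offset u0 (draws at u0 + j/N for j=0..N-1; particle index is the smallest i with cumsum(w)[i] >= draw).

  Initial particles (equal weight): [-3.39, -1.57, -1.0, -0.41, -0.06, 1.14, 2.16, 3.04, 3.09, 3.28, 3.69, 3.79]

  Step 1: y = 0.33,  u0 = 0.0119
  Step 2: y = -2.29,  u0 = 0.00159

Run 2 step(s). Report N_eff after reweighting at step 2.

step 1: w=[0.0000, 0.0236, 0.0993, 0.2577, 0.3510, 0.2368, 0.0289, 0.0013, 0.0010, 0.0004, 0.0001, 0.0000]  mean=0.0782  Neff=3.8924  idx=[1, 2, 3, 3, 3, 4, 4, 4, 4, 5, 5, 5]
step 2: w=[0.5505, 0.2249, 0.0522, 0.0522, 0.0522, 0.0170, 0.0170, 0.0170, 0.0170, 0.0001, 0.0001, 0.0001]  mean=-1.1571  Neff=2.7553  idx=[0, 0, 0, 0, 0, 0, 0, 1, 1, 1, 3, 4]

N_eff = 2.7553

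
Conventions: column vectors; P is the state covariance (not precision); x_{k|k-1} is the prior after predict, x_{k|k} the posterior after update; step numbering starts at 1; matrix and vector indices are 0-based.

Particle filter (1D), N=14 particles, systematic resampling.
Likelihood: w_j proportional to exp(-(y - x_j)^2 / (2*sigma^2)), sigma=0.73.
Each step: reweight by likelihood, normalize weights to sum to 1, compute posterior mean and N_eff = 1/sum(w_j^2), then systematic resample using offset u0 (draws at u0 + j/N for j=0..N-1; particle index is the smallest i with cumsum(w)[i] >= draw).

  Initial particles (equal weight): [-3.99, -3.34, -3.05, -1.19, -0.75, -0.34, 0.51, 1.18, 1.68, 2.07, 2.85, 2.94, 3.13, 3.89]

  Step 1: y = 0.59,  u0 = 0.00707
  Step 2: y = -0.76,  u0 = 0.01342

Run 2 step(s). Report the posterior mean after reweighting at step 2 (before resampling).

post_mean = -0.3485

step 1: w=[0.0000, 0.0000, 0.0000, 0.0178, 0.0647, 0.1548, 0.3465, 0.2515, 0.1143, 0.0446, 0.0029, 0.0020, 0.0008, 0.0000]  mean=0.6522  Neff=4.4079  idx=[3, 4, 5, 5, 6, 6, 6, 6, 6, 7, 7, 7, 8, 8]
step 2: w=[0.1777, 0.2113, 0.1791, 0.1791, 0.0465, 0.0465, 0.0465, 0.0465, 0.0465, 0.0062, 0.0062, 0.0062, 0.0008, 0.0008]  mean=-0.3485  Neff=6.6084  idx=[0, 0, 0, 1, 1, 1, 2, 2, 3, 3, 3, 5, 6, 8]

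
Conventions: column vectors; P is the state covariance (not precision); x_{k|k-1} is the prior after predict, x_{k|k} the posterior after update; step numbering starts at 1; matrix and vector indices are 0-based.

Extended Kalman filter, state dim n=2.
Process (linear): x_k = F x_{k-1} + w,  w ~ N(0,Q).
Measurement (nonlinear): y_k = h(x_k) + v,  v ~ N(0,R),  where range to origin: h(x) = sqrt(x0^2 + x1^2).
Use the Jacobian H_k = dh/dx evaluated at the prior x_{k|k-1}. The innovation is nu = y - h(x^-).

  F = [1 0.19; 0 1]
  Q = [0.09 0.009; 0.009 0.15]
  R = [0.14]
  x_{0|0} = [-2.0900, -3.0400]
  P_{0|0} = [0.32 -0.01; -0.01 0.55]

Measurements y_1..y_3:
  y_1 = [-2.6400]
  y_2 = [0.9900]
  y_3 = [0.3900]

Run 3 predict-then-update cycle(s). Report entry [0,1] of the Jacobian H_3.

H_jac[0,1] = 0.8184

step 1: x^-=[-2.6676, -3.0400]  P^-=[0.4261 0.1035; 0.1035 0.7000]  H_jac=[-0.6596 -0.7516]  S=[0.8234]  K=[-0.4357; -0.7219]  nu=[-6.6845]  x^+=[0.2451, 1.7853]  P^+=[0.2697 -0.1555; -0.1555 0.2709]
step 2: x^-=[0.5843, 1.7853]  P^-=[0.3104 -0.0950; -0.0950 0.4209]  H_jac=[0.3110 0.9504]  S=[0.4940]  K=[0.0126; 0.7499]  nu=[-0.8884]  x^+=[0.5731, 1.1190]  P^+=[0.3103 -0.0997; -0.0997 0.1431]
step 3: x^-=[0.7857, 1.1190]  P^-=[0.3676 -0.0635; -0.0635 0.2931]  H_jac=[0.5746 0.8184]  S=[0.3980]  K=[0.4002; 0.5111]  nu=[-0.9773]  x^+=[0.3946, 0.6196]  P^+=[0.3039 -0.1449; -0.1449 0.1892]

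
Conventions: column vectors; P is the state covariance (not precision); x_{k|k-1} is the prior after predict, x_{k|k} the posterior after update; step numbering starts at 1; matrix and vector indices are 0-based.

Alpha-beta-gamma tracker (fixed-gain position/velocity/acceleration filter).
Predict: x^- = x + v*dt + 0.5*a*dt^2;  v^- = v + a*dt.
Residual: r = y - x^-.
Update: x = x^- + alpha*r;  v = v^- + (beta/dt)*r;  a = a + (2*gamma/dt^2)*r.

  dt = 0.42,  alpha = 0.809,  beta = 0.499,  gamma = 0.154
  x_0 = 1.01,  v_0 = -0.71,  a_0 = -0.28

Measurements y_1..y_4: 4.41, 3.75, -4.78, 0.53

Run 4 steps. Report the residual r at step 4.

resid = 7.9565

step 1: x_pred=0.6871  r=3.7229  x^+=3.6989  v^+=3.5956  a^+=6.2203
step 2: x_pred=5.7577  r=-2.0077  x^+=4.1335  v^+=3.8228  a^+=2.7148
step 3: x_pred=5.9785  r=-10.7585  x^+=-2.7251  v^+=-7.8191  a^+=-16.0698
step 4: x_pred=-7.4265  r=7.9565  x^+=-0.9897  v^+=-5.1153  a^+=-2.1775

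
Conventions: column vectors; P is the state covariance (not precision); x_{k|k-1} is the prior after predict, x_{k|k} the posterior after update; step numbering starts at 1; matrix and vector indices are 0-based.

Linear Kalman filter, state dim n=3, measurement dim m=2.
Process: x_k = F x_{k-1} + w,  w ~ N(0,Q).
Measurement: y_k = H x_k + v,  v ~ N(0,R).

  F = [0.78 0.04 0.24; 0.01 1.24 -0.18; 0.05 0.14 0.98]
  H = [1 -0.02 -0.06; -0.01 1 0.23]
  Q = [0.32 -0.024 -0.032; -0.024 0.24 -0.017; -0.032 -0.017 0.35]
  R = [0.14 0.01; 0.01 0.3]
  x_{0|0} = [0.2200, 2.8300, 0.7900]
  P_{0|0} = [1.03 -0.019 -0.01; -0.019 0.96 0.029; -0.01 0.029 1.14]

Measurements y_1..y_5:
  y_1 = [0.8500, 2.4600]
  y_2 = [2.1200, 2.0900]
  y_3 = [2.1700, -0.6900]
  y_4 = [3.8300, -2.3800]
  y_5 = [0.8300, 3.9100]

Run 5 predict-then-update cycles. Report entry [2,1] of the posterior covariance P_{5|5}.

step 1: x^-=[0.4744, 3.3692, 1.1814]  P^-=[1.0095 -0.0262 0.2739; -0.0262 1.7398 -0.0176; 0.2739 -0.0176 1.4730]  S=[1.1236 -0.0171; -0.0171 2.1089]  K=[0.8846 0.0198; -0.0408 0.8228; 0.1678 0.1523]  nu=[0.5139, -1.1762]  x^+=[0.9056, 2.3805, 1.0884]  P^+=[0.1301 -0.0076 0.1032; -0.0076 0.3089 -0.2720; 0.1032 -0.2720 1.3933]
step 2: x^-=[1.0628, 2.7649, 1.4452]  P^-=[0.5128 -0.1685 0.3619; -0.1685 0.8810 -0.5332; 0.3619 -0.5332 1.6298]  S=[0.6211 -0.0858; -0.0858 1.0237]  K=[0.7932 -0.0218; -0.1472 0.7301; 0.4256 -0.1225]  nu=[1.1992, -0.9967]  x^+=[2.0356, 1.8607, 2.0777]  P^+=[0.1187 -0.0297 0.1404; -0.0297 0.3034 -0.3745; 0.1404 -0.3745 1.4930]
step 3: x^-=[2.1609, 1.9536, 2.3984]  P^-=[0.5222 -0.2294 0.4040; -0.2294 0.9208 -0.6751; 0.4040 -0.6751 1.7007]  S=[0.6278 -0.1298; -0.1298 1.0030]  K=[0.7925 -0.0387; -0.1767 0.7427; 0.4553 -0.2281]  nu=[0.1921, -3.1736]  x^+=[2.4360, -0.4373, 3.2099]  P^+=[0.1184 -0.0354 0.1428; -0.0354 0.3139 -0.4055; 0.1428 -0.4055 1.4914]
step 4: x^-=[2.6530, -1.0956, 3.2063]  P^-=[0.5219 -0.2436 0.4026; -0.2436 0.9507 -0.7102; 0.4026 -0.7102 1.6911]  S=[0.6281 -0.1425; -0.1425 1.0165]  K=[0.7905 -0.0429; -0.1797 0.7517; 0.4435 -0.2578]  nu=[1.3475, -1.9953]  x^+=[3.8037, -2.8377, 4.3183]  P^+=[0.1179 -0.0358 0.1394; -0.0358 0.3174 -0.4090; 0.1394 -0.4090 1.4673]
step 5: x^-=[3.8898, -4.2580, 4.0249]  P^-=[0.5188 -0.2434 0.3939; -0.2434 0.9568 -0.7095; 0.3939 -0.7095 1.6667]  S=[0.6260 -0.1441; -0.1441 1.0217]  K=[0.7889 -0.0434; -0.1778 0.7541; 0.4319 -0.2622]  nu=[-2.9035, 7.2812]  x^+=[1.2835, 1.7488, 0.8616]  P^+=[0.1175 -0.0354 0.1365; -0.0354 0.3174 -0.4058; 0.1365 -0.4058 1.4470]

P_post[2,1] = -0.4058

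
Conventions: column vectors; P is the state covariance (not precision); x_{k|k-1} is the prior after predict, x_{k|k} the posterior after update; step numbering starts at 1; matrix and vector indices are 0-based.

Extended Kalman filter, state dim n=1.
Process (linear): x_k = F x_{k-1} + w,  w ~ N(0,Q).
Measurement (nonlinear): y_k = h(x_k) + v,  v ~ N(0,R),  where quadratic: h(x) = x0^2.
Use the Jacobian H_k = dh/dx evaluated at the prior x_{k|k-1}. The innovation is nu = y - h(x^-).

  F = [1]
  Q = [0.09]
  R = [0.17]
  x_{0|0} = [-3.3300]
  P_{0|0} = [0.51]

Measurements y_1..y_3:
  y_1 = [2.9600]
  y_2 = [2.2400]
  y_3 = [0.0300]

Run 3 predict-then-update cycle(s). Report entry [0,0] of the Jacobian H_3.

H_jac[0,0] = -3.2724

step 1: x^-=[-3.3300]  P^-=[0.6000]  H_jac=[-6.6600]  S=[26.7834]  K=[-0.1492]  nu=[-8.1289]  x^+=[-2.1172]  P^+=[0.0038]
step 2: x^-=[-2.1172]  P^-=[0.0938]  H_jac=[-4.2344]  S=[1.8520]  K=[-0.2145]  nu=[-2.2425]  x^+=[-1.6362]  P^+=[0.0086]
step 3: x^-=[-1.6362]  P^-=[0.0986]  H_jac=[-3.2724]  S=[1.2260]  K=[-0.2632]  nu=[-2.6472]  x^+=[-0.9394]  P^+=[0.0137]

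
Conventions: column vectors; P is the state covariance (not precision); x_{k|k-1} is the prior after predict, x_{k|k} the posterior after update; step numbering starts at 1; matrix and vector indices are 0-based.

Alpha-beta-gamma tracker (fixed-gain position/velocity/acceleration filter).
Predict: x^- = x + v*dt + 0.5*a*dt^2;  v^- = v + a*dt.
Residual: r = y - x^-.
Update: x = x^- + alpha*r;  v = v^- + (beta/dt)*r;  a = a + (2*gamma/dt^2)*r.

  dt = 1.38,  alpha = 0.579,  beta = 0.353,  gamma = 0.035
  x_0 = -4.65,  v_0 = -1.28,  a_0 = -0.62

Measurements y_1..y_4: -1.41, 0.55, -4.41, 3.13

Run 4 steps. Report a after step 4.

a_post = -0.0151

step 1: x_pred=-7.0068  r=5.5968  x^+=-3.7662  v^+=-0.7040  a^+=-0.4143
step 2: x_pred=-5.1322  r=5.6822  x^+=-1.8422  v^+=0.1778  a^+=-0.2054
step 3: x_pred=-1.7924  r=-2.6176  x^+=-3.3080  v^+=-0.7752  a^+=-0.3016
step 4: x_pred=-4.6650  r=7.7950  x^+=-0.1517  v^+=0.8025  a^+=-0.0151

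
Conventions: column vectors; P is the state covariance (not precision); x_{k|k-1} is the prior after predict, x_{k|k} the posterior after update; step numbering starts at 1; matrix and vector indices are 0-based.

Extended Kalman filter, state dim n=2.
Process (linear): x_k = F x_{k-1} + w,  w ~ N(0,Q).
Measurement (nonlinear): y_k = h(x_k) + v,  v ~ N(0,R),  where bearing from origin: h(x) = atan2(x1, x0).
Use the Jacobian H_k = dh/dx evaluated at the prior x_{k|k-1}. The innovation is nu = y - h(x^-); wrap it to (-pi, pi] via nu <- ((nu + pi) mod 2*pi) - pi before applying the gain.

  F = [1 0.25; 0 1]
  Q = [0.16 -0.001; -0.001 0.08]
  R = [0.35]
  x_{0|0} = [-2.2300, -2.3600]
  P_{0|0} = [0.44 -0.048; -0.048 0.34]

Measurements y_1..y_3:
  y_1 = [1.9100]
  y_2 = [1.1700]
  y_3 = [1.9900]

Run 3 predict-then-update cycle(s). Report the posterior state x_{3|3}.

step 1: x^-=[-2.8200, -2.3600]  P^-=[0.5972 0.0360; 0.0360 0.4200]  H_jac=[0.1745 -0.2085]  S=[0.3838]  K=[0.2520; -0.2118]  nu=[-1.9284]  x^+=[-3.3060, -1.9515]  P^+=[0.5729 0.0565; 0.0565 0.4028]
step 2: x^-=[-3.7939, -1.9515]  P^-=[0.7863 0.1562; 0.1562 0.4828]  H_jac=[0.1072 -0.2084]  S=[0.3730]  K=[0.1387; -0.2249]  nu=[-2.4467]  x^+=[-4.1333, -1.4013]  P^+=[0.7791 0.1678; 0.1678 0.4639]
step 3: x^-=[-4.4836, -1.4013]  P^-=[1.0520 0.2828; 0.2828 0.5439]  H_jac=[0.0635 -0.2032]  S=[0.3694]  K=[0.0253; -0.2506]  nu=[-1.4545]  x^+=[-4.5204, -1.0369]  P^+=[1.0518 0.2851; 0.2851 0.5207]

x_post = [-4.5204, -1.0369]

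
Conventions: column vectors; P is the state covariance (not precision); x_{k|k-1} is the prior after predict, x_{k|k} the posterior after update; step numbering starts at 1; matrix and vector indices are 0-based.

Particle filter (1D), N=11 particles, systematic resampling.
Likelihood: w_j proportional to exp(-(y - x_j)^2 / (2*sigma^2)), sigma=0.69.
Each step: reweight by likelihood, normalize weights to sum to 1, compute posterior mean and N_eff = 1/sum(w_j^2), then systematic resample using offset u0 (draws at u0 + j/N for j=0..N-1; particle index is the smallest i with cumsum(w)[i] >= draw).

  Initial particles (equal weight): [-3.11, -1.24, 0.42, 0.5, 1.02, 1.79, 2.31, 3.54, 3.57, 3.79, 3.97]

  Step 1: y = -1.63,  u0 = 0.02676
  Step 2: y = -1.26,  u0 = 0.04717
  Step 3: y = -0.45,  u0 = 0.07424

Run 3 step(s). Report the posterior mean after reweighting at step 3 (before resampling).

post_mean = -1.2400

step 1: w=[0.1029, 0.8752, 0.0124, 0.0088, 0.0006, 0.0000, 0.0000, 0.0000, 0.0000, 0.0000, 0.0000]  mean=-1.3951  Neff=1.2872  idx=[0, 1, 1, 1, 1, 1, 1, 1, 1, 1, 1]
step 2: w=[0.0027, 0.0997, 0.0997, 0.0997, 0.0997, 0.0997, 0.0997, 0.0997, 0.0997, 0.0997, 0.0997]  mean=-1.2451  Neff=10.0543  idx=[1, 2, 3, 4, 5, 6, 6, 7, 8, 9, 10]
step 3: w=[0.0909, 0.0909, 0.0909, 0.0909, 0.0909, 0.0909, 0.0909, 0.0909, 0.0909, 0.0909, 0.0909]  mean=-1.2400  Neff=11.0000  idx=[0, 1, 2, 3, 4, 5, 6, 7, 8, 9, 10]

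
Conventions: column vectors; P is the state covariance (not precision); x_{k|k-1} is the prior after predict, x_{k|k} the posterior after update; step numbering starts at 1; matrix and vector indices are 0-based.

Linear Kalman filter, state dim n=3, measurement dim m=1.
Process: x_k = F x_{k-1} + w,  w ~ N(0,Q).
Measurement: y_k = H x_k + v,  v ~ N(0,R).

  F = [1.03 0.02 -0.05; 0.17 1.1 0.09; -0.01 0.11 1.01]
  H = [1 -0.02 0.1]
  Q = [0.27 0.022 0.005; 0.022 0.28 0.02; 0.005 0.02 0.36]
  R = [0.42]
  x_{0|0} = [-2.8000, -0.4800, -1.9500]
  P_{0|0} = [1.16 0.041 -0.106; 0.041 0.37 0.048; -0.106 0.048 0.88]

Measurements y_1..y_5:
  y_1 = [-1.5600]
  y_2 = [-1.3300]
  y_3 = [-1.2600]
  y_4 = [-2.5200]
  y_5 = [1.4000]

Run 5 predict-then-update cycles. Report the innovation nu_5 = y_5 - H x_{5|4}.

innov = [3.4011]

step 1: x^-=[-2.7961, -1.1795, -1.9943]  P^-=[1.5155 0.2644 -0.1556; 0.2644 0.7899 0.1788; -0.1556 0.1788 1.2750]  S=[1.9062]  K=[0.7841; 0.1398; -0.0166]  nu=[1.4119]  x^+=[-1.6890, -0.9821, -2.0177]  P^+=[0.3435 0.0554 -0.1308; 0.0554 0.7527 0.1832; -0.1308 0.1832 1.2745]
step 2: x^-=[-1.6584, -1.5490, -2.1290]  P^-=[0.6533 0.1352 -0.1884; 0.1352 1.2640 0.4098; -0.1884 0.4098 1.7125]  S=[1.0462]  K=[0.6039; 0.1443; -0.0242]  nu=[0.5103]  x^+=[-1.3502, -1.4754, -2.1414]  P^+=[0.2718 0.0441 -0.1731; 0.0441 1.2422 0.4135; -0.1731 0.4135 1.7119]
step 3: x^-=[-1.3132, -2.0452, -2.3116]  P^-=[0.5820 0.1028 -0.2506; 0.1028 1.8979 0.7597; -0.2506 0.7597 2.2166]  S=[0.9676]  K=[0.5734; 0.1455; -0.0456]  nu=[0.2434]  x^+=[-1.1736, -2.0098, -2.3227]  P^+=[0.2638 0.0220 -0.2253; 0.0220 1.8774 0.7661; -0.2253 0.7661 2.2146]
step 4: x^-=[-1.1329, -2.6193, -2.5553]  P^-=[0.5787 0.0648 -0.3261; 0.0648 2.7303 1.2684; -0.3261 1.2684 2.8166]  S=[0.9551]  K=[0.5704; 0.1435; -0.0731]  nu=[-1.1840]  x^+=[-1.8083, -2.7893, -2.4687]  P^+=[0.2679 -0.0134 -0.2863; -0.0134 2.7106 1.2785; -0.2863 1.2785 2.8115]
step 5: x^-=[-1.7949, -3.5978, -2.7821]  P^-=[0.5888 0.0086 -0.4145; 0.0086 3.8297 1.9871; -0.4145 1.9871 3.5507]  S=[0.9546]  K=[0.5732; 0.1369; -0.1039]  nu=[3.4011]  x^+=[0.1545, -3.1321, -3.1353]  P^+=[0.2752 -0.0663 -0.3576; -0.0663 3.8118 2.0007; -0.3576 2.0007 3.5404]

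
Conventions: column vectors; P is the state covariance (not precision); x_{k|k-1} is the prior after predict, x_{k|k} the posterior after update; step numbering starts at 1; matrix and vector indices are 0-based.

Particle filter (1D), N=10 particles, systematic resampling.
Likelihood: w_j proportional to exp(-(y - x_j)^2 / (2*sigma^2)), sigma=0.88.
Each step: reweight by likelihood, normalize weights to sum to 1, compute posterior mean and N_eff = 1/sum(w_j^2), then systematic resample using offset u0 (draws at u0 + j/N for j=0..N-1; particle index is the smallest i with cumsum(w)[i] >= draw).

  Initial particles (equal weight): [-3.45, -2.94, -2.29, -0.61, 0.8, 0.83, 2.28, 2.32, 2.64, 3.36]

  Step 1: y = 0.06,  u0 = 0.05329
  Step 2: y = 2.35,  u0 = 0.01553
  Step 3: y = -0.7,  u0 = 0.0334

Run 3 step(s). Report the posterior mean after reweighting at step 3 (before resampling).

post_mean = 0.8116

step 1: w=[0.0002, 0.0013, 0.0125, 0.3316, 0.3111, 0.3021, 0.0184, 0.0164, 0.0060, 0.0004]  mean=0.3614  Neff=3.3466  idx=[3, 3, 3, 4, 4, 4, 4, 5, 5, 5]
step 2: w=[0.0023, 0.0023, 0.0023, 0.1383, 0.1383, 0.1383, 0.1383, 0.1467, 0.1467, 0.1467]  mean=0.8036  Neff=7.0897  idx=[3, 3, 4, 5, 5, 6, 7, 8, 8, 9]
step 3: w=[0.1023, 0.1023, 0.1023, 0.1023, 0.1023, 0.1023, 0.0965, 0.0965, 0.0965, 0.0965]  mean=0.8116  Neff=9.9918  idx=[0, 1, 2, 3, 4, 5, 6, 7, 8, 9]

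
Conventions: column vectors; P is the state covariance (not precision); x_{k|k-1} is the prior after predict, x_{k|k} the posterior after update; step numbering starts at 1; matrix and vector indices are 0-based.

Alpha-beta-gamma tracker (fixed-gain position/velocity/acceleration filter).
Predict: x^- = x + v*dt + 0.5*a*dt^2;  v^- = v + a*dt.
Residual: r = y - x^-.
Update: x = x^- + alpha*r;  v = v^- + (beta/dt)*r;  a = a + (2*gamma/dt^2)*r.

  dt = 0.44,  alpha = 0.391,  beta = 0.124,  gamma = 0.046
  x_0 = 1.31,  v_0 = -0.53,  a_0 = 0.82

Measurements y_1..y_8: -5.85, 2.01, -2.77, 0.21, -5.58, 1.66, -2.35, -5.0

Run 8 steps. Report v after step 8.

v_post = 0.6677

step 1: x_pred=1.1562  r=-7.0062  x^+=-1.5832  v^+=-2.1437  a^+=-2.5094
step 2: x_pred=-2.7694  r=4.7794  x^+=-0.9006  v^+=-1.9009  a^+=-0.2382
step 3: x_pred=-1.7601  r=-1.0099  x^+=-2.1550  v^+=-2.2903  a^+=-0.7181
step 4: x_pred=-3.2322  r=3.4422  x^+=-1.8863  v^+=-1.6362  a^+=0.9176
step 5: x_pred=-2.5174  r=-3.0626  x^+=-3.7149  v^+=-2.0955  a^+=-0.5377
step 6: x_pred=-4.6890  r=6.3490  x^+=-2.2065  v^+=-0.5429  a^+=2.4793
step 7: x_pred=-2.2054  r=-0.1446  x^+=-2.2619  v^+=0.5073  a^+=2.4106
step 8: x_pred=-1.8054  r=-3.1946  x^+=-3.0545  v^+=0.6677  a^+=0.8925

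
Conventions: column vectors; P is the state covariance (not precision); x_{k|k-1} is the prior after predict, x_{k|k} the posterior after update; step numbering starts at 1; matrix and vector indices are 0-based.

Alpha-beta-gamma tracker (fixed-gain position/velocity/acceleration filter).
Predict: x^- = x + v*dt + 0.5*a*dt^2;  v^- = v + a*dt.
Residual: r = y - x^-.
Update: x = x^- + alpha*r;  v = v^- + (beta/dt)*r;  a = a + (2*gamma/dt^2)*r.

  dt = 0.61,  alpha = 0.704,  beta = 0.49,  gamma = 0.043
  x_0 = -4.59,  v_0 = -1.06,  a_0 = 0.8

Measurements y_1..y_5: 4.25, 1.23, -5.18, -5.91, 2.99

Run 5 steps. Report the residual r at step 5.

resid = 11.7022

step 1: x_pred=-5.0878  r=9.3378  x^+=1.4860  v^+=6.9288  a^+=2.9581
step 2: x_pred=6.2630  r=-5.0330  x^+=2.7198  v^+=4.6904  a^+=1.7949
step 3: x_pred=5.9149  r=-11.0949  x^+=-1.8959  v^+=-3.1269  a^+=-0.7693
step 4: x_pred=-3.9465  r=-1.9635  x^+=-5.3288  v^+=-5.1735  a^+=-1.2231
step 5: x_pred=-8.7122  r=11.7022  x^+=-0.4738  v^+=3.4805  a^+=1.4815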